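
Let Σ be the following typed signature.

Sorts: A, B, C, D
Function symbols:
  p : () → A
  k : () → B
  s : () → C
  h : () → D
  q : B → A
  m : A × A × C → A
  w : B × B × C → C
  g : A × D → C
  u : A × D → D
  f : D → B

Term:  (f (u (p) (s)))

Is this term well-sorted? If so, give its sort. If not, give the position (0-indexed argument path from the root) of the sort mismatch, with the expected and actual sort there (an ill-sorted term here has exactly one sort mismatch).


ill-sorted at position [0, 1]: expected D, got C

    (p) : A
    (s) : C
  (u (p) (s)) : ✗ arg 1 at [0, 1] has sort C, expected D


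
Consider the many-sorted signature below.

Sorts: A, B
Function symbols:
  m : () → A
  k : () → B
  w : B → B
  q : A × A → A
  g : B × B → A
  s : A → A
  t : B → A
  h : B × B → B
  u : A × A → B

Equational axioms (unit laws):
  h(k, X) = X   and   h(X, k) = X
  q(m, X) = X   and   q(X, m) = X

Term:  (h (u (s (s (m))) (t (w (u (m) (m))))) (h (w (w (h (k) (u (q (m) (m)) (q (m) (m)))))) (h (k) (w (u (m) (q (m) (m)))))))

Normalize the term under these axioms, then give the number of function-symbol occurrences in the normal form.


1. (h (u (s (s (m))) (t (w (u (m) (m))))) (h (w (w (h (k) (u (q (m) (m)) (q (m) (m)))))) (h (k) (w (u (m) (q (m) (m)))))))  →  (h (u (s (s (m))) (t (w (u (m) (m))))) (h (w (w (u (q (m) (m)) (q (m) (m))))) (h (k) (w (u (m) (q (m) (m)))))))
2. (h (u (s (s (m))) (t (w (u (m) (m))))) (h (w (w (u (q (m) (m)) (q (m) (m))))) (h (k) (w (u (m) (q (m) (m)))))))  →  (h (u (s (s (m))) (t (w (u (m) (m))))) (h (w (w (u (m) (q (m) (m))))) (h (k) (w (u (m) (q (m) (m)))))))
3. (h (u (s (s (m))) (t (w (u (m) (m))))) (h (w (w (u (m) (q (m) (m))))) (h (k) (w (u (m) (q (m) (m)))))))  →  (h (u (s (s (m))) (t (w (u (m) (m))))) (h (w (w (u (m) (m)))) (h (k) (w (u (m) (q (m) (m)))))))
4. (h (u (s (s (m))) (t (w (u (m) (m))))) (h (w (w (u (m) (m)))) (h (k) (w (u (m) (q (m) (m)))))))  →  (h (u (s (s (m))) (t (w (u (m) (m))))) (h (w (w (u (m) (m)))) (w (u (m) (q (m) (m))))))
5. (h (u (s (s (m))) (t (w (u (m) (m))))) (h (w (w (u (m) (m)))) (w (u (m) (q (m) (m))))))  →  (h (u (s (s (m))) (t (w (u (m) (m))))) (h (w (w (u (m) (m)))) (w (u (m) (m)))))
normal form: (h (u (s (s (m))) (t (w (u (m) (m))))) (h (w (w (u (m) (m)))) (w (u (m) (m)))))

size = 20


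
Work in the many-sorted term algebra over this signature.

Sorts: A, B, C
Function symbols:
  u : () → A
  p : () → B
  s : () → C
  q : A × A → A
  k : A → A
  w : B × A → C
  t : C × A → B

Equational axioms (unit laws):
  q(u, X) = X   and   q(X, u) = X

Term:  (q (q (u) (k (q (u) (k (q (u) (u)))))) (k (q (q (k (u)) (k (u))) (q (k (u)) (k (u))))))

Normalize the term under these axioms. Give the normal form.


1. (q (q (u) (k (q (u) (k (q (u) (u)))))) (k (q (q (k (u)) (k (u))) (q (k (u)) (k (u))))))  →  (q (k (q (u) (k (q (u) (u))))) (k (q (q (k (u)) (k (u))) (q (k (u)) (k (u))))))
2. (q (k (q (u) (k (q (u) (u))))) (k (q (q (k (u)) (k (u))) (q (k (u)) (k (u))))))  →  (q (k (k (q (u) (u)))) (k (q (q (k (u)) (k (u))) (q (k (u)) (k (u))))))
3. (q (k (k (q (u) (u)))) (k (q (q (k (u)) (k (u))) (q (k (u)) (k (u))))))  →  (q (k (k (u))) (k (q (q (k (u)) (k (u))) (q (k (u)) (k (u))))))

normal form = (q (k (k (u))) (k (q (q (k (u)) (k (u))) (q (k (u)) (k (u))))))


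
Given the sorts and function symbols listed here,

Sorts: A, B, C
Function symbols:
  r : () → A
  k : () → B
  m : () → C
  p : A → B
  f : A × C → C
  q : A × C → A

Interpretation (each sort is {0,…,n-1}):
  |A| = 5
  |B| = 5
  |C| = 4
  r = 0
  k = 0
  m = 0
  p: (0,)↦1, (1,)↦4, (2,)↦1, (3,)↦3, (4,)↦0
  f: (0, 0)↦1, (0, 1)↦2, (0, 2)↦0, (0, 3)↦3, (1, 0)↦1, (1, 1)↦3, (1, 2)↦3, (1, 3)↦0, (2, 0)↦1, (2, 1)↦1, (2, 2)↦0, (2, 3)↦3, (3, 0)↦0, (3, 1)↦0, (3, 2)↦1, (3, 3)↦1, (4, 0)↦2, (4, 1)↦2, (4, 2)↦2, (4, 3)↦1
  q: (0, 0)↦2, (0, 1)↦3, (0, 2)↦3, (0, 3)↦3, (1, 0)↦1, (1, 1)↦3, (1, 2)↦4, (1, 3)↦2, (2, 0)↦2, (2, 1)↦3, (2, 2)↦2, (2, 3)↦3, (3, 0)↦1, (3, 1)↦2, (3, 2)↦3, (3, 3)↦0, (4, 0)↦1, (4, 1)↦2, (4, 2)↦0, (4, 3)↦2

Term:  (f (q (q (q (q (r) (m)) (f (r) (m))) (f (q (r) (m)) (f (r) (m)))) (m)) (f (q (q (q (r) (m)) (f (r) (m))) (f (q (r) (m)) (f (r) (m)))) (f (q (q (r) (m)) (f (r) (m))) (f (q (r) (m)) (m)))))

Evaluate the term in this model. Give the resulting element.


value = 1

  r = 0
  m = 0
  (q (r) (m)) = q(0, 0) = 2
  r = 0
  m = 0
  (f (r) (m)) = f(0, 0) = 1
  (q (q (r) (m)) (f (r) (m))) = q(2, 1) = 3
  r = 0
  m = 0
  (q (r) (m)) = q(0, 0) = 2
  r = 0
  m = 0
  (f (r) (m)) = f(0, 0) = 1
  (f (q (r) (m)) (f (r) (m))) = f(2, 1) = 1
  (q (q (q (r) (m)) (f (r) (m))) (f (q (r) (m)) (f (r) (m)))) = q(3, 1) = 2
  m = 0
  (q (q (q (q (r) (m)) (f (r) (m))) (f (q (r) (m)) (f (r) (m)))) (m)) = q(2, 0) = 2
  r = 0
  m = 0
  (q (r) (m)) = q(0, 0) = 2
  r = 0
  m = 0
  (f (r) (m)) = f(0, 0) = 1
  (q (q (r) (m)) (f (r) (m))) = q(2, 1) = 3
  r = 0
  m = 0
  (q (r) (m)) = q(0, 0) = 2
  r = 0
  m = 0
  (f (r) (m)) = f(0, 0) = 1
  (f (q (r) (m)) (f (r) (m))) = f(2, 1) = 1
  (q (q (q (r) (m)) (f (r) (m))) (f (q (r) (m)) (f (r) (m)))) = q(3, 1) = 2
  r = 0
  m = 0
  (q (r) (m)) = q(0, 0) = 2
  r = 0
  m = 0
  (f (r) (m)) = f(0, 0) = 1
  (q (q (r) (m)) (f (r) (m))) = q(2, 1) = 3
  r = 0
  m = 0
  (q (r) (m)) = q(0, 0) = 2
  m = 0
  (f (q (r) (m)) (m)) = f(2, 0) = 1
  (f (q (q (r) (m)) (f (r) (m))) (f (q (r) (m)) (m))) = f(3, 1) = 0
  (f (q (q (q (r) (m)) (f (r) (m))) (f (q (r) (m)) (f (r) (m)))) (f (q (q (r) (m)) (f (r) (m))) (f (q (r) (m)) (m)))) = f(2, 0) = 1
  (f (q (q (q (q (r) (m)) (f (r) (m))) (f (q (r) (m)) (f (r) (m)))) (m)) (f (q (q (q (r) (m)) (f (r) (m))) (f (q (r) (m)) (f (r) (m)))) (f (q (q (r) (m)) (f (r) (m))) (f (q (r) (m)) (m))))) = f(2, 1) = 1


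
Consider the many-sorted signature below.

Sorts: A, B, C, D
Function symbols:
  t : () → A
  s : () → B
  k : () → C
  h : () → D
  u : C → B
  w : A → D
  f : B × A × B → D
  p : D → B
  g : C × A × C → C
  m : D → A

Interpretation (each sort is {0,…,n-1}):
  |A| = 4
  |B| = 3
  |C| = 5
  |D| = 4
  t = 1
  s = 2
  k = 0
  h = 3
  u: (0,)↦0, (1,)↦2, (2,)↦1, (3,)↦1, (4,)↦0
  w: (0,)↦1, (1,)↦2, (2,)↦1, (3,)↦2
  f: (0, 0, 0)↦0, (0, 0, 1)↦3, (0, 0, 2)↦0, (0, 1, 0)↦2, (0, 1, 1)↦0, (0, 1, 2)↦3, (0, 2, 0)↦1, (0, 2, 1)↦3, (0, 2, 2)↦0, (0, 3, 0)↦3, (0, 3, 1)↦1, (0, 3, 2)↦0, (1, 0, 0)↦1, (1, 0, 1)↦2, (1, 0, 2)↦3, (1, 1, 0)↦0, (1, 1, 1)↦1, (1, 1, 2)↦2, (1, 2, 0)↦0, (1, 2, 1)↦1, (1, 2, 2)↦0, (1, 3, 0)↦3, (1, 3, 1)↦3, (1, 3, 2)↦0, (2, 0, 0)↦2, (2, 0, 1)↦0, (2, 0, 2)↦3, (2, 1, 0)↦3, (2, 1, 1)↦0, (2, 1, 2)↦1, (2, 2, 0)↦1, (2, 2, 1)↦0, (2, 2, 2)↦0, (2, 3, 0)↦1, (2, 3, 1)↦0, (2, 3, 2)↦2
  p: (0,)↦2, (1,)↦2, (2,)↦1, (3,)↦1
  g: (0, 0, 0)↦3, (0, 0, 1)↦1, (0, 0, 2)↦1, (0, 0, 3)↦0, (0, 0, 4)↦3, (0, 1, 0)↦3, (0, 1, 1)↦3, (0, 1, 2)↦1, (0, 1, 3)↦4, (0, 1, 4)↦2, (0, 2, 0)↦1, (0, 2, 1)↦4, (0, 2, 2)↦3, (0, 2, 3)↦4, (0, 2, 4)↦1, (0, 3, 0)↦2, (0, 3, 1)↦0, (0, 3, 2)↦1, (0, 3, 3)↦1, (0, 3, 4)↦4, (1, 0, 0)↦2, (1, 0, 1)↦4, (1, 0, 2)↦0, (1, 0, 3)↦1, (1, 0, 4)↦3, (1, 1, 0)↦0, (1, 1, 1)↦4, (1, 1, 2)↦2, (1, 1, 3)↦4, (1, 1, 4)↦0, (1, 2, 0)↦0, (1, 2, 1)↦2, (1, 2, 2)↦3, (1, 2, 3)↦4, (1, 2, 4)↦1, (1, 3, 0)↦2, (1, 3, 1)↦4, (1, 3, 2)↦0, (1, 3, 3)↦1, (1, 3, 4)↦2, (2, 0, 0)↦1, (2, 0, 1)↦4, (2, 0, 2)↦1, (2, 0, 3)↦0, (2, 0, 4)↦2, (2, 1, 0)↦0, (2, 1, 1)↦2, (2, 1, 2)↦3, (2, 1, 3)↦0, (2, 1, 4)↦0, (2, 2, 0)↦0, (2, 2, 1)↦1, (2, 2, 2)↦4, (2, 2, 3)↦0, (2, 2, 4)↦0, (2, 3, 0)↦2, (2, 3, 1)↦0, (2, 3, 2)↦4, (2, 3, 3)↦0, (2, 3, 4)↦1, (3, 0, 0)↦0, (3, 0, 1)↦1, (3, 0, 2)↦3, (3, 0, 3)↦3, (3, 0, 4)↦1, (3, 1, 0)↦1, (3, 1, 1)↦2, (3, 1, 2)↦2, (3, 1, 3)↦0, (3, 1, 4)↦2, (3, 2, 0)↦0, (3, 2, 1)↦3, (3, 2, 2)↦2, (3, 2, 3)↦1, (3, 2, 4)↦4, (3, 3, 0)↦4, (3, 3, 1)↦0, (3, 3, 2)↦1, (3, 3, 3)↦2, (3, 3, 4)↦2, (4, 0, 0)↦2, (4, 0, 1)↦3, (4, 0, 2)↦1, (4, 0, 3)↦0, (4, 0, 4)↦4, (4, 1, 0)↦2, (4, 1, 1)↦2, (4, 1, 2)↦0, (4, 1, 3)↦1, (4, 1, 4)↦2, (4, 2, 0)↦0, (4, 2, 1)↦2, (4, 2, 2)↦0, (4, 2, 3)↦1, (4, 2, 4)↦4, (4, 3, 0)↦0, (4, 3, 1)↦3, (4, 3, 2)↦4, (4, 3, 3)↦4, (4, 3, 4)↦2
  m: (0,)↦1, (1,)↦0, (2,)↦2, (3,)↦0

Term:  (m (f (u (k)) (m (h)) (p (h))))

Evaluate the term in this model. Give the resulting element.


  k = 0
  (u (k)) = u(0,) = 0
  h = 3
  (m (h)) = m(3,) = 0
  h = 3
  (p (h)) = p(3,) = 1
  (f (u (k)) (m (h)) (p (h))) = f(0, 0, 1) = 3
  (m (f (u (k)) (m (h)) (p (h)))) = m(3,) = 0

value = 0


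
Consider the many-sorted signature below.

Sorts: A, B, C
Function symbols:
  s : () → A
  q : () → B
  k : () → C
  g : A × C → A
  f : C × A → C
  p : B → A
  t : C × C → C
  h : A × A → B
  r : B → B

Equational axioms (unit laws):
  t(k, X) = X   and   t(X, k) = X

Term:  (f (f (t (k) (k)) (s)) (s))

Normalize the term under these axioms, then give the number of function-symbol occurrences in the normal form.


1. (f (f (t (k) (k)) (s)) (s))  →  (f (f (k) (s)) (s))
normal form: (f (f (k) (s)) (s))

size = 5


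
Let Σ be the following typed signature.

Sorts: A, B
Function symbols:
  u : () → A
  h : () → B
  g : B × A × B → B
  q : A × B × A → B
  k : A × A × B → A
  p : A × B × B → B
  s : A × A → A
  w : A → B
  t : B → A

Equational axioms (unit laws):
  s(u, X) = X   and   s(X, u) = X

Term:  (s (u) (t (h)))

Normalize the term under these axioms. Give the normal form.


1. (s (u) (t (h)))  →  (t (h))

normal form = (t (h))


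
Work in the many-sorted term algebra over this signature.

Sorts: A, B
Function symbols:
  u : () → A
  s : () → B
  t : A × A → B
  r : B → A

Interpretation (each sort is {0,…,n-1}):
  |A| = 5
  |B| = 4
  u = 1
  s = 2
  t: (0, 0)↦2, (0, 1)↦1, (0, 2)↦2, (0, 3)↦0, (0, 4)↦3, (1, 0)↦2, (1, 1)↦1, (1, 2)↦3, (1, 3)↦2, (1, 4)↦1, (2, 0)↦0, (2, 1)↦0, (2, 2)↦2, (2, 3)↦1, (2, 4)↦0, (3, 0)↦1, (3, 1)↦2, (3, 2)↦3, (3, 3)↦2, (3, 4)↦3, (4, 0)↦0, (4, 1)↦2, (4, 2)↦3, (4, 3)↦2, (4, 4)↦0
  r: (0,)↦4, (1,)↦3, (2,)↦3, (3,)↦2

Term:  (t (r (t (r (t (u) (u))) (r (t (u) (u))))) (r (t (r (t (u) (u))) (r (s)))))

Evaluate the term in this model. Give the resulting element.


  u = 1
  u = 1
  (t (u) (u)) = t(1, 1) = 1
  (r (t (u) (u))) = r(1,) = 3
  u = 1
  u = 1
  (t (u) (u)) = t(1, 1) = 1
  (r (t (u) (u))) = r(1,) = 3
  (t (r (t (u) (u))) (r (t (u) (u)))) = t(3, 3) = 2
  (r (t (r (t (u) (u))) (r (t (u) (u))))) = r(2,) = 3
  u = 1
  u = 1
  (t (u) (u)) = t(1, 1) = 1
  (r (t (u) (u))) = r(1,) = 3
  s = 2
  (r (s)) = r(2,) = 3
  (t (r (t (u) (u))) (r (s))) = t(3, 3) = 2
  (r (t (r (t (u) (u))) (r (s)))) = r(2,) = 3
  (t (r (t (r (t (u) (u))) (r (t (u) (u))))) (r (t (r (t (u) (u))) (r (s))))) = t(3, 3) = 2

value = 2


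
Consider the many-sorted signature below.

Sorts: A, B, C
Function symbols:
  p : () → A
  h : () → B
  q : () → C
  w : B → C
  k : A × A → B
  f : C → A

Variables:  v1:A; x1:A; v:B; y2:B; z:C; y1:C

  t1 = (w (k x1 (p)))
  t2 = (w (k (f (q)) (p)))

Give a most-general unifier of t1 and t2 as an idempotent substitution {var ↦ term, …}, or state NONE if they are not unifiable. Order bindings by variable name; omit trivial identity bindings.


{x1 ↦ (f (q))}


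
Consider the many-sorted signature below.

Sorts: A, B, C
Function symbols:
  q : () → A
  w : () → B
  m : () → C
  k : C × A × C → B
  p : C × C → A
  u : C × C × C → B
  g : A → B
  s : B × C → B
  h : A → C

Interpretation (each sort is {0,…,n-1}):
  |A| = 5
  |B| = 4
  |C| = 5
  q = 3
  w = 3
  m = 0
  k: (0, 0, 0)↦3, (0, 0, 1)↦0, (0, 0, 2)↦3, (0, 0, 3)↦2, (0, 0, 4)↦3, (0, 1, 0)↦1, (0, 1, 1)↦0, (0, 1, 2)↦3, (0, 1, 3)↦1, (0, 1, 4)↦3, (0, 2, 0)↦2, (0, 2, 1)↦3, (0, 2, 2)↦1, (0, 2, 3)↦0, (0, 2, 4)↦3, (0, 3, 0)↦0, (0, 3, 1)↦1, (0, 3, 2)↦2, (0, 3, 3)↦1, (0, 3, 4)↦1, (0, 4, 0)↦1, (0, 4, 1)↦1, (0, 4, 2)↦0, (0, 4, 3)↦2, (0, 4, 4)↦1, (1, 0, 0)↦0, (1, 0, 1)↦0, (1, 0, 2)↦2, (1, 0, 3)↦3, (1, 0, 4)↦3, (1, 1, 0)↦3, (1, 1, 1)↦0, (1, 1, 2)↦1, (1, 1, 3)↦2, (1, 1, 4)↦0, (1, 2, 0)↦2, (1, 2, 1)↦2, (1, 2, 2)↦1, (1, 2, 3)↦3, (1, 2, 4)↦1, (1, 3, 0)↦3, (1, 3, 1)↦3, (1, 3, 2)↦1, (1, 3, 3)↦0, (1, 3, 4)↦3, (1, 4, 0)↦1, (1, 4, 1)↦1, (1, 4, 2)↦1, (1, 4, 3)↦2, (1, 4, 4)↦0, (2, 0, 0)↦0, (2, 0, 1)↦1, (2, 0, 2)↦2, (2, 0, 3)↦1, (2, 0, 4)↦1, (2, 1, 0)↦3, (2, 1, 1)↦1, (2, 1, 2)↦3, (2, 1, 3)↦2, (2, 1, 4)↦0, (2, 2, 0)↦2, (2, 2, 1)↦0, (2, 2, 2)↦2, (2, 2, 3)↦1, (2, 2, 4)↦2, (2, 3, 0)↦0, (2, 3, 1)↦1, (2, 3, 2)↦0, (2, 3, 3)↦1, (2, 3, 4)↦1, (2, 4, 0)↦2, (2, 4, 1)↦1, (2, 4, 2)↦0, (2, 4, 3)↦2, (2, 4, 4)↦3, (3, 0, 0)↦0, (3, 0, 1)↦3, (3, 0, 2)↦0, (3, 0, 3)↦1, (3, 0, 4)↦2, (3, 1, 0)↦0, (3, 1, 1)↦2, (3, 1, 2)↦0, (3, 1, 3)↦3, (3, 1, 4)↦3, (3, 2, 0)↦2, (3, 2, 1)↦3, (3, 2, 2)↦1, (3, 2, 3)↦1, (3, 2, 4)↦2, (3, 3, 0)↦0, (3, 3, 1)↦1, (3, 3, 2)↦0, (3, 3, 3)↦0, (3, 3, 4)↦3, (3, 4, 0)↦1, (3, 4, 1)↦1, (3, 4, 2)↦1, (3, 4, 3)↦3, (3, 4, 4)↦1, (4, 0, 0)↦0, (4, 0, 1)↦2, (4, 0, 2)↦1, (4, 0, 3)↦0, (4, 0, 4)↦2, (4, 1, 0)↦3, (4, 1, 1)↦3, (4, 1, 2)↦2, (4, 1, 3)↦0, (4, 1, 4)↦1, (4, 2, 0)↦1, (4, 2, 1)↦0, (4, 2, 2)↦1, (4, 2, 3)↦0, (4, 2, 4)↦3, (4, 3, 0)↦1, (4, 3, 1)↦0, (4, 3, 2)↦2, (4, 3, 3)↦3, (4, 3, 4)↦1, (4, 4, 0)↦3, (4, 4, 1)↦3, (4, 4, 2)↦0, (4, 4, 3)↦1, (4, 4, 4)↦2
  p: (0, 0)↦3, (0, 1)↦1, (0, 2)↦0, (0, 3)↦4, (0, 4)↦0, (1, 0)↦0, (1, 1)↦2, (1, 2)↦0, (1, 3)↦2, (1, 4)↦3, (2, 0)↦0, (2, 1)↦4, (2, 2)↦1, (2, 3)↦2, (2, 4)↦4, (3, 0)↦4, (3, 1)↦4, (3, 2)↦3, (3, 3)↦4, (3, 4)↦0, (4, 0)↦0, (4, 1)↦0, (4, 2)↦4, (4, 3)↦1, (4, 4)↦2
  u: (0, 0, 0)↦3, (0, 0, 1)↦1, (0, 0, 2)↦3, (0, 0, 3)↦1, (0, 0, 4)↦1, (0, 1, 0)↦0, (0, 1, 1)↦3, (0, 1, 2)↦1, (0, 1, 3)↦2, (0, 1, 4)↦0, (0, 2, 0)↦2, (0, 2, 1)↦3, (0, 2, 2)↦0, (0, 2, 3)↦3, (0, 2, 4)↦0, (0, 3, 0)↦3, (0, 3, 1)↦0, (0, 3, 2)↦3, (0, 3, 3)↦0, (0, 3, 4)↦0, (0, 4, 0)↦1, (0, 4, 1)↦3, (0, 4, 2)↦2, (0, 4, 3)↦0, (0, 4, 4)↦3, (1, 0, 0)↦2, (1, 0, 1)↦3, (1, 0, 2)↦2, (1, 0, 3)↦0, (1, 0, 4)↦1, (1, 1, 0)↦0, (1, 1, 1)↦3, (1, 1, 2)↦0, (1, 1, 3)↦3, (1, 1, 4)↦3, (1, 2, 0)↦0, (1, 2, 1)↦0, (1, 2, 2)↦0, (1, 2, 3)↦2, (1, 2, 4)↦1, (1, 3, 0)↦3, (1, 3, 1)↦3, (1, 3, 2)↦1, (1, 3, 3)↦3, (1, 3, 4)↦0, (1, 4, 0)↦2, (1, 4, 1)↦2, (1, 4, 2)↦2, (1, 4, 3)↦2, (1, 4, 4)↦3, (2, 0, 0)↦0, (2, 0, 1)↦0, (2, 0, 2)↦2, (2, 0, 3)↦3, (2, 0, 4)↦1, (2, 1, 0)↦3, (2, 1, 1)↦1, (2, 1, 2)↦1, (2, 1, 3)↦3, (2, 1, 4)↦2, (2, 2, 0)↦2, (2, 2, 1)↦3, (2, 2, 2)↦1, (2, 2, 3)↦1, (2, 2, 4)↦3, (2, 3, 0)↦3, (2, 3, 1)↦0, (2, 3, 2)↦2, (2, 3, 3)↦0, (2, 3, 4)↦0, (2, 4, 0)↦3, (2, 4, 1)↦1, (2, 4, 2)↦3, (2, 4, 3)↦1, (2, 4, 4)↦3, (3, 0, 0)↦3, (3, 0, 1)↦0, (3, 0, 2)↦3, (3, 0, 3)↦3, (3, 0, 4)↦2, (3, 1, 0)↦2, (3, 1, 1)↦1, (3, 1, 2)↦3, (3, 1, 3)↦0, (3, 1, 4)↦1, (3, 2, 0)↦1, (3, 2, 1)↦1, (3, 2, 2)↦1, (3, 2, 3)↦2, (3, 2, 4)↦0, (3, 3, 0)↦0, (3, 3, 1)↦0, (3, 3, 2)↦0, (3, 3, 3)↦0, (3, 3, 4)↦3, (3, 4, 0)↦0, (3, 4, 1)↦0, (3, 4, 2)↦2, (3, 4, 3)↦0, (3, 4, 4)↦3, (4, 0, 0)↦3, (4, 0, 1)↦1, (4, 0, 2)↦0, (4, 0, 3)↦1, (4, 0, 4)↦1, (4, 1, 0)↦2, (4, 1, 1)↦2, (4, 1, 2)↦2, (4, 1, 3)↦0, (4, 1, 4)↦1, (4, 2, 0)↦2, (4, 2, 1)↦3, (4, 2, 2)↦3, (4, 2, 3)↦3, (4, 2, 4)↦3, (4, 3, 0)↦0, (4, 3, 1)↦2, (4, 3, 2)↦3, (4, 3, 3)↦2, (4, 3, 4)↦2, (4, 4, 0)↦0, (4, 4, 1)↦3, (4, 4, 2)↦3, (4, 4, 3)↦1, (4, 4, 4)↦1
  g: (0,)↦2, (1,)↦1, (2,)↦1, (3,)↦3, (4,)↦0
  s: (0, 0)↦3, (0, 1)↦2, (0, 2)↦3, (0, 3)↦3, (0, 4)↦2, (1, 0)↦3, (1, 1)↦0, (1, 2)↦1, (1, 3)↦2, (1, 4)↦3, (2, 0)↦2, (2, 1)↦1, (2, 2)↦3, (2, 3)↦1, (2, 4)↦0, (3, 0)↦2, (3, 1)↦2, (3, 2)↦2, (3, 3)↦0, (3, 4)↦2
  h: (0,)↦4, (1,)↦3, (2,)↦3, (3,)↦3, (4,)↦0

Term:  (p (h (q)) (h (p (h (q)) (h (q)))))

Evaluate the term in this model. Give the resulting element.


  q = 3
  (h (q)) = h(3,) = 3
  q = 3
  (h (q)) = h(3,) = 3
  q = 3
  (h (q)) = h(3,) = 3
  (p (h (q)) (h (q))) = p(3, 3) = 4
  (h (p (h (q)) (h (q)))) = h(4,) = 0
  (p (h (q)) (h (p (h (q)) (h (q))))) = p(3, 0) = 4

value = 4


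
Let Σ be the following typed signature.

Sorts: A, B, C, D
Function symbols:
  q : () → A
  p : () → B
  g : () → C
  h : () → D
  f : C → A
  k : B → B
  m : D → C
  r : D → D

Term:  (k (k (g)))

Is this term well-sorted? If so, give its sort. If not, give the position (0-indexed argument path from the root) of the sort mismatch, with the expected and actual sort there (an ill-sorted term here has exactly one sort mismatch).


    (g) : C
  (k (g)) : ✗ arg 0 at [0, 0] has sort C, expected B

ill-sorted at position [0, 0]: expected B, got C


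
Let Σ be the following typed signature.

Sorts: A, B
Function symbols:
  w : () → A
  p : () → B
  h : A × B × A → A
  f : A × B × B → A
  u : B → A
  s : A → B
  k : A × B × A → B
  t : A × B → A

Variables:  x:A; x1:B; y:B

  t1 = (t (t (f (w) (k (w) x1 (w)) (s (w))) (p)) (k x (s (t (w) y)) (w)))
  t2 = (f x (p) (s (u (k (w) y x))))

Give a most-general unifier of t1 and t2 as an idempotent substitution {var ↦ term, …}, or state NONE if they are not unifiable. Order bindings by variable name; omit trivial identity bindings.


NONE (not unifiable)

head clash or occurs-check failure — not unifiable


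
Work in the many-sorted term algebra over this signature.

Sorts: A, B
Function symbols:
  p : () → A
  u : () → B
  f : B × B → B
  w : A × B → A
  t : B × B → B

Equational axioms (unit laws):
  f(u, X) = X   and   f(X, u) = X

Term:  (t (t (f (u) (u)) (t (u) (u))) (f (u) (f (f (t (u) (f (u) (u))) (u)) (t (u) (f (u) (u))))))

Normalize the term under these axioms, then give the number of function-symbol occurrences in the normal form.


1. (t (t (f (u) (u)) (t (u) (u))) (f (u) (f (f (t (u) (f (u) (u))) (u)) (t (u) (f (u) (u))))))  →  (t (t (u) (t (u) (u))) (f (u) (f (f (t (u) (f (u) (u))) (u)) (t (u) (f (u) (u))))))
2. (t (t (u) (t (u) (u))) (f (u) (f (f (t (u) (f (u) (u))) (u)) (t (u) (f (u) (u))))))  →  (t (t (u) (t (u) (u))) (f (f (t (u) (f (u) (u))) (u)) (t (u) (f (u) (u)))))
3. (t (t (u) (t (u) (u))) (f (f (t (u) (f (u) (u))) (u)) (t (u) (f (u) (u)))))  →  (t (t (u) (t (u) (u))) (f (t (u) (f (u) (u))) (t (u) (f (u) (u)))))
4. (t (t (u) (t (u) (u))) (f (t (u) (f (u) (u))) (t (u) (f (u) (u)))))  →  (t (t (u) (t (u) (u))) (f (t (u) (u)) (t (u) (f (u) (u)))))
5. (t (t (u) (t (u) (u))) (f (t (u) (u)) (t (u) (f (u) (u)))))  →  (t (t (u) (t (u) (u))) (f (t (u) (u)) (t (u) (u))))
normal form: (t (t (u) (t (u) (u))) (f (t (u) (u)) (t (u) (u))))

size = 13


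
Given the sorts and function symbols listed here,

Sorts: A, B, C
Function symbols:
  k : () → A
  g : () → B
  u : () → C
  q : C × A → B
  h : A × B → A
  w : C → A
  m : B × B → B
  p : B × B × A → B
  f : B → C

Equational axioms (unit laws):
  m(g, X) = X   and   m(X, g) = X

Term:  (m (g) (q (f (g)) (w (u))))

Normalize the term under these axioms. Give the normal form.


1. (m (g) (q (f (g)) (w (u))))  →  (q (f (g)) (w (u)))

normal form = (q (f (g)) (w (u)))


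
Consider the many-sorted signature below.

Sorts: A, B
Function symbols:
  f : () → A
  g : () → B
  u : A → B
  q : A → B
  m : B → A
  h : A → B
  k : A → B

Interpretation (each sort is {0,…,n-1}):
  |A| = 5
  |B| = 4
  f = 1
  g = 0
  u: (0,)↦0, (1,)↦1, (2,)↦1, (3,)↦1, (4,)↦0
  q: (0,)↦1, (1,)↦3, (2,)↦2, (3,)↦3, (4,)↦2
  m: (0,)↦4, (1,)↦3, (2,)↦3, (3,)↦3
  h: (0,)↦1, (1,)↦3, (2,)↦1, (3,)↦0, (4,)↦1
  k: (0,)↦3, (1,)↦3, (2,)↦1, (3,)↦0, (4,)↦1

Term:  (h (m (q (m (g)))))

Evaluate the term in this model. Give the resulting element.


  g = 0
  (m (g)) = m(0,) = 4
  (q (m (g))) = q(4,) = 2
  (m (q (m (g)))) = m(2,) = 3
  (h (m (q (m (g))))) = h(3,) = 0

value = 0


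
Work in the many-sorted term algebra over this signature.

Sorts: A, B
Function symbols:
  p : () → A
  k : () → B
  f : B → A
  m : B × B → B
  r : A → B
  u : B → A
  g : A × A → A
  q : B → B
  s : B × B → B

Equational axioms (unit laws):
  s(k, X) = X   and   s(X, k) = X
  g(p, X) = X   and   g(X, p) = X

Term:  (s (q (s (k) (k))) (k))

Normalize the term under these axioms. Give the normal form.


1. (s (q (s (k) (k))) (k))  →  (q (s (k) (k)))
2. (q (s (k) (k)))  →  (q (k))

normal form = (q (k))


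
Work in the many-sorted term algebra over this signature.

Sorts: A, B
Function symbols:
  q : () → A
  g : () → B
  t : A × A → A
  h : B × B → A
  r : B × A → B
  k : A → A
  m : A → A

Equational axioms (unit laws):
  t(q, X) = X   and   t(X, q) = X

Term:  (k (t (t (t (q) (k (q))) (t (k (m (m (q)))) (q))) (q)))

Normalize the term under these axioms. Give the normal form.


normal form = (k (t (k (q)) (k (m (m (q))))))

1. (k (t (t (t (q) (k (q))) (t (k (m (m (q)))) (q))) (q)))  →  (k (t (t (q) (k (q))) (t (k (m (m (q)))) (q))))
2. (k (t (t (q) (k (q))) (t (k (m (m (q)))) (q))))  →  (k (t (k (q)) (t (k (m (m (q)))) (q))))
3. (k (t (k (q)) (t (k (m (m (q)))) (q))))  →  (k (t (k (q)) (k (m (m (q))))))


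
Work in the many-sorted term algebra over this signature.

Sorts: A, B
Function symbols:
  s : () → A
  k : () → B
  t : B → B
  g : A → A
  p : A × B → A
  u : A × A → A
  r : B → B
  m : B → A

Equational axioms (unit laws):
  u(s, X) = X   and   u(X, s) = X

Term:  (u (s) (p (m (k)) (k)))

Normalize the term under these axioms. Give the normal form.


normal form = (p (m (k)) (k))

1. (u (s) (p (m (k)) (k)))  →  (p (m (k)) (k))


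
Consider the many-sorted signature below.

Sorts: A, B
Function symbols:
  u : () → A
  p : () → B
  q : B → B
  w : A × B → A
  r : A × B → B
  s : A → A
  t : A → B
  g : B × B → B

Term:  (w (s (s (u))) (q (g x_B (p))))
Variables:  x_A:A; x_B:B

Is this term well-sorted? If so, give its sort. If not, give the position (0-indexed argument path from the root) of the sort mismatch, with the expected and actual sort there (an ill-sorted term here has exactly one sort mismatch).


well-sorted; sort = A

      (u) : A
    (s (u)) : A
  (s (s (u))) : A
      x_B : B
      (p) : B
    (g x_B (p)) : B
  (q (g x_B (p))) : B
(w (s (s (u))) (q (g x_B (p)))) : A


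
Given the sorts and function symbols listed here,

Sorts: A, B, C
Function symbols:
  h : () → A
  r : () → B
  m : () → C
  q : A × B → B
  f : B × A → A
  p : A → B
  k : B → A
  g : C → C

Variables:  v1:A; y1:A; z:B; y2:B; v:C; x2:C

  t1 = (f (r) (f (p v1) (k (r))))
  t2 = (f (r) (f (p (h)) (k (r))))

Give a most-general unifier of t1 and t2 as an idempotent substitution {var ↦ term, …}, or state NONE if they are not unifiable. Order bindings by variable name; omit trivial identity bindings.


{v1 ↦ (h)}


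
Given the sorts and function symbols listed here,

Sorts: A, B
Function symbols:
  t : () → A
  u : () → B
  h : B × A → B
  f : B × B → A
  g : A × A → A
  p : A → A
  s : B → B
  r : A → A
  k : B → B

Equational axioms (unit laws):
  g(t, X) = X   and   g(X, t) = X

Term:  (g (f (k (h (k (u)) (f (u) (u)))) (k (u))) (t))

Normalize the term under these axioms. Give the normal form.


normal form = (f (k (h (k (u)) (f (u) (u)))) (k (u)))

1. (g (f (k (h (k (u)) (f (u) (u)))) (k (u))) (t))  →  (f (k (h (k (u)) (f (u) (u)))) (k (u)))


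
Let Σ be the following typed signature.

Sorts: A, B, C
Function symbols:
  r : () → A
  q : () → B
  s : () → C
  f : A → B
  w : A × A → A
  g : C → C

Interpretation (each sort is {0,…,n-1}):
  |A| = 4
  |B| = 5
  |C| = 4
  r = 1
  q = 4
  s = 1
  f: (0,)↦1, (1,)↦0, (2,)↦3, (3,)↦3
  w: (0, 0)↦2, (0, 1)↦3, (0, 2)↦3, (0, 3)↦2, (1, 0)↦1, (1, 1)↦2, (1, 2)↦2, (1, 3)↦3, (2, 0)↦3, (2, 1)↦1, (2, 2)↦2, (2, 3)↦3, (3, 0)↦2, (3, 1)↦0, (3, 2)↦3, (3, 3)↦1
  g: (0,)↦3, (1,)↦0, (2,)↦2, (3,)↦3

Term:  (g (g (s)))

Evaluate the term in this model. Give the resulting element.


  s = 1
  (g (s)) = g(1,) = 0
  (g (g (s))) = g(0,) = 3

value = 3


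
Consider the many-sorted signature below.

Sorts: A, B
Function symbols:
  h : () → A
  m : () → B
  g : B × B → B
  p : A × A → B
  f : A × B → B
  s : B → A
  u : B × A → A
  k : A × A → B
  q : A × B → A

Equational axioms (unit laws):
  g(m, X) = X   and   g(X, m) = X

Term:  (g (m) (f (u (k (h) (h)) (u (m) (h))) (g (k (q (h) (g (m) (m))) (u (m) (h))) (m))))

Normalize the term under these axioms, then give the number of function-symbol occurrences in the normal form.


1. (g (m) (f (u (k (h) (h)) (u (m) (h))) (g (k (q (h) (g (m) (m))) (u (m) (h))) (m))))  →  (f (u (k (h) (h)) (u (m) (h))) (g (k (q (h) (g (m) (m))) (u (m) (h))) (m)))
2. (f (u (k (h) (h)) (u (m) (h))) (g (k (q (h) (g (m) (m))) (u (m) (h))) (m)))  →  (f (u (k (h) (h)) (u (m) (h))) (k (q (h) (g (m) (m))) (u (m) (h))))
3. (f (u (k (h) (h)) (u (m) (h))) (k (q (h) (g (m) (m))) (u (m) (h))))  →  (f (u (k (h) (h)) (u (m) (h))) (k (q (h) (m)) (u (m) (h))))
normal form: (f (u (k (h) (h)) (u (m) (h))) (k (q (h) (m)) (u (m) (h))))

size = 15


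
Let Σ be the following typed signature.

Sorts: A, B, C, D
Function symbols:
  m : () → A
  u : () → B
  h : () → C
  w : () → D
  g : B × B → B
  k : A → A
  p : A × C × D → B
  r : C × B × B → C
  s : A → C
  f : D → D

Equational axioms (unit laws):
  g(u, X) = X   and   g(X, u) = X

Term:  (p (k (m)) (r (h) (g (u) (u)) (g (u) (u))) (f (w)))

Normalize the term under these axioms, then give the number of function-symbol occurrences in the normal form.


1. (p (k (m)) (r (h) (g (u) (u)) (g (u) (u))) (f (w)))  →  (p (k (m)) (r (h) (u) (g (u) (u))) (f (w)))
2. (p (k (m)) (r (h) (u) (g (u) (u))) (f (w)))  →  (p (k (m)) (r (h) (u) (u)) (f (w)))
normal form: (p (k (m)) (r (h) (u) (u)) (f (w)))

size = 9


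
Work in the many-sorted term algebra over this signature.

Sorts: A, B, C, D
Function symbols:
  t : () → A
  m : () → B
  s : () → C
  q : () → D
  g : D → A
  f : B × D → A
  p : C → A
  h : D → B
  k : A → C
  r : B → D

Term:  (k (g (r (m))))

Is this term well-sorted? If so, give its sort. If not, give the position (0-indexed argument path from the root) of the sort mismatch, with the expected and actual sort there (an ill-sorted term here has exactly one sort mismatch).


well-sorted; sort = C

      (m) : B
    (r (m)) : D
  (g (r (m))) : A
(k (g (r (m)))) : C


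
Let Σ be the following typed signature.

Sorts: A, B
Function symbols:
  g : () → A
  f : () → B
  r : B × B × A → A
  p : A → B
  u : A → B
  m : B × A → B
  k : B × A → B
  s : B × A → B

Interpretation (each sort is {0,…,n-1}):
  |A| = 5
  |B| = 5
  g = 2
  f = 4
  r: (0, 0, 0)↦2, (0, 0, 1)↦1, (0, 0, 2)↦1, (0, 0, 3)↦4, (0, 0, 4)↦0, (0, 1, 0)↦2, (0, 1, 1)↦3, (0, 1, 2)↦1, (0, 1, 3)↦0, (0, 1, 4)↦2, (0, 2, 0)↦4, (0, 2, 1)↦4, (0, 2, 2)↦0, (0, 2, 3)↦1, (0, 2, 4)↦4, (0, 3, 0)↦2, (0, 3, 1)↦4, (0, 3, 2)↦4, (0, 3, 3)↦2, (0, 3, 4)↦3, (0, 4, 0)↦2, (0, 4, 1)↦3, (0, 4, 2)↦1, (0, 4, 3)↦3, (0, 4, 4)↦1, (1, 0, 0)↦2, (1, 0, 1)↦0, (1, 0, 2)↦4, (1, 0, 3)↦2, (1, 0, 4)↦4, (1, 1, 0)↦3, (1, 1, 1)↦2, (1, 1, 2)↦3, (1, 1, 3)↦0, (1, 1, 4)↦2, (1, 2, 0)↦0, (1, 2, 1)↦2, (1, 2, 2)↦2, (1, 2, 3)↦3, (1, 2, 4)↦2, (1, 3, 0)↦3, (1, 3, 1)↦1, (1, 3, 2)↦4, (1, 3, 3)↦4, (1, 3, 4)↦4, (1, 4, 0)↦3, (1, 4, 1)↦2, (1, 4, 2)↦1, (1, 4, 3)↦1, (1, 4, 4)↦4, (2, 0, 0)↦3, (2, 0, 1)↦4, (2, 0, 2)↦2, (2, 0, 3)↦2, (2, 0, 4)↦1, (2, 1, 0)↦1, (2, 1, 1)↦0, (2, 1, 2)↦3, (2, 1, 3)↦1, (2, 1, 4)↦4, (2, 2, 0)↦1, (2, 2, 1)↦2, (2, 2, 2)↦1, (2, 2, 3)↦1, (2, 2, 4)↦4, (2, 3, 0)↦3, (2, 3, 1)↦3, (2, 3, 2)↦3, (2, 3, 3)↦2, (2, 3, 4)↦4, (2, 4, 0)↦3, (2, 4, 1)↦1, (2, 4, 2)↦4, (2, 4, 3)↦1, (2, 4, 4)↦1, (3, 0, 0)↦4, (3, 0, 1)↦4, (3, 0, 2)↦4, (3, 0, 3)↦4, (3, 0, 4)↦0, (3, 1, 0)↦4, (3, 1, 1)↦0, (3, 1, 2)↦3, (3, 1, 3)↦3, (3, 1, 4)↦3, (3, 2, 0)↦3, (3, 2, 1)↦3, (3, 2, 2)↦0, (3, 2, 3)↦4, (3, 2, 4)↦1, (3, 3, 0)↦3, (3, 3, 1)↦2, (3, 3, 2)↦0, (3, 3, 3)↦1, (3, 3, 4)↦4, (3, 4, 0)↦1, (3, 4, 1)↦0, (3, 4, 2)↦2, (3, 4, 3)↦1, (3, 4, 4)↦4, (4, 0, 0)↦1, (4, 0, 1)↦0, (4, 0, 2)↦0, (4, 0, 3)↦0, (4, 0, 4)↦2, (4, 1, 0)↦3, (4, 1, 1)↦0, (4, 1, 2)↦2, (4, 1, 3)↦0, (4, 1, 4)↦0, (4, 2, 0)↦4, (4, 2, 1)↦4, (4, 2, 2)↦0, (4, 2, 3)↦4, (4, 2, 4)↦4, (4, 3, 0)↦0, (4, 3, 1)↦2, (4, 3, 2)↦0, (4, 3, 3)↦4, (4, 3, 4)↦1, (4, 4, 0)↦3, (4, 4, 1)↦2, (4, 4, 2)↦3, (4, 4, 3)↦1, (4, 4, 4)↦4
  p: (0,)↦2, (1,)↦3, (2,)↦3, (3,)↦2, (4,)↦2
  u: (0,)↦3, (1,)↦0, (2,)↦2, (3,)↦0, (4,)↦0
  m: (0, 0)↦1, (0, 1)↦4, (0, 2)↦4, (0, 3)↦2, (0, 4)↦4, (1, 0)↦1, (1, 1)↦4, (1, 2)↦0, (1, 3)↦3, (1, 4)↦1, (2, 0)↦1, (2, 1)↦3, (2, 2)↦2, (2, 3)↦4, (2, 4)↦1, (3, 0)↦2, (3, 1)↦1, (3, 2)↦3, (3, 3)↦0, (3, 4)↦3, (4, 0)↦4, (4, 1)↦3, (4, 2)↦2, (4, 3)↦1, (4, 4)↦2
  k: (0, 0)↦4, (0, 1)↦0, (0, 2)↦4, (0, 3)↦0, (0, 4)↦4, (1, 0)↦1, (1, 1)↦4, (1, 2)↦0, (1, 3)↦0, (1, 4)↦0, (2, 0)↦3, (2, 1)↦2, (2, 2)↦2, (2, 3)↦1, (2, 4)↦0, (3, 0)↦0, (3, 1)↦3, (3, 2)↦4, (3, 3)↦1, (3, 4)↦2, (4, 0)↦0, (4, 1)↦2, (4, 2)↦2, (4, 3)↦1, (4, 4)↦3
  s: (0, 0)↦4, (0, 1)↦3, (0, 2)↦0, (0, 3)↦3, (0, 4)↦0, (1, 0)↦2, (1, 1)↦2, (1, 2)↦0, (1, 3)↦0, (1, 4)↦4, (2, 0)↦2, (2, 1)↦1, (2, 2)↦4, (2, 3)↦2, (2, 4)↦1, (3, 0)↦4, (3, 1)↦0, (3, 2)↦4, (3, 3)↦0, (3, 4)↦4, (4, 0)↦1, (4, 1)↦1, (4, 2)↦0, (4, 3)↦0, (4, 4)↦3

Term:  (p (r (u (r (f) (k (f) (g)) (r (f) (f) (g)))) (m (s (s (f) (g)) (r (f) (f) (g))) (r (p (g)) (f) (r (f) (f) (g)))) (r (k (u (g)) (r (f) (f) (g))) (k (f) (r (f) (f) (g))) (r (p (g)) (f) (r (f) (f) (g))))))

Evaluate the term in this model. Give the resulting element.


value = 3

  f = 4
  f = 4
  g = 2
  (k (f) (g)) = k(4, 2) = 2
  f = 4
  f = 4
  g = 2
  (r (f) (f) (g)) = r(4, 4, 2) = 3
  (r (f) (k (f) (g)) (r (f) (f) (g))) = r(4, 2, 3) = 4
  (u (r (f) (k (f) (g)) (r (f) (f) (g)))) = u(4,) = 0
  f = 4
  g = 2
  (s (f) (g)) = s(4, 2) = 0
  f = 4
  f = 4
  g = 2
  (r (f) (f) (g)) = r(4, 4, 2) = 3
  (s (s (f) (g)) (r (f) (f) (g))) = s(0, 3) = 3
  g = 2
  (p (g)) = p(2,) = 3
  f = 4
  f = 4
  f = 4
  g = 2
  (r (f) (f) (g)) = r(4, 4, 2) = 3
  (r (p (g)) (f) (r (f) (f) (g))) = r(3, 4, 3) = 1
  (m (s (s (f) (g)) (r (f) (f) (g))) (r (p (g)) (f) (r (f) (f) (g)))) = m(3, 1) = 1
  g = 2
  (u (g)) = u(2,) = 2
  f = 4
  f = 4
  g = 2
  (r (f) (f) (g)) = r(4, 4, 2) = 3
  (k (u (g)) (r (f) (f) (g))) = k(2, 3) = 1
  f = 4
  f = 4
  f = 4
  g = 2
  (r (f) (f) (g)) = r(4, 4, 2) = 3
  (k (f) (r (f) (f) (g))) = k(4, 3) = 1
  g = 2
  (p (g)) = p(2,) = 3
  f = 4
  f = 4
  f = 4
  g = 2
  (r (f) (f) (g)) = r(4, 4, 2) = 3
  (r (p (g)) (f) (r (f) (f) (g))) = r(3, 4, 3) = 1
  (r (k (u (g)) (r (f) (f) (g))) (k (f) (r (f) (f) (g))) (r (p (g)) (f) (r (f) (f) (g)))) = r(1, 1, 1) = 2
  (r (u (r (f) (k (f) (g)) (r (f) (f) (g)))) (m (s (s (f) (g)) (r (f) (f) (g))) (r (p (g)) (f) (r (f) (f) (g)))) (r (k (u (g)) (r (f) (f) (g))) (k (f) (r (f) (f) (g))) (r (p (g)) (f) (r (f) (f) (g))))) = r(0, 1, 2) = 1
  (p (r (u (r (f) (k (f) (g)) (r (f) (f) (g)))) (m (s (s (f) (g)) (r (f) (f) (g))) (r (p (g)) (f) (r (f) (f) (g)))) (r (k (u (g)) (r (f) (f) (g))) (k (f) (r (f) (f) (g))) (r (p (g)) (f) (r (f) (f) (g)))))) = p(1,) = 3


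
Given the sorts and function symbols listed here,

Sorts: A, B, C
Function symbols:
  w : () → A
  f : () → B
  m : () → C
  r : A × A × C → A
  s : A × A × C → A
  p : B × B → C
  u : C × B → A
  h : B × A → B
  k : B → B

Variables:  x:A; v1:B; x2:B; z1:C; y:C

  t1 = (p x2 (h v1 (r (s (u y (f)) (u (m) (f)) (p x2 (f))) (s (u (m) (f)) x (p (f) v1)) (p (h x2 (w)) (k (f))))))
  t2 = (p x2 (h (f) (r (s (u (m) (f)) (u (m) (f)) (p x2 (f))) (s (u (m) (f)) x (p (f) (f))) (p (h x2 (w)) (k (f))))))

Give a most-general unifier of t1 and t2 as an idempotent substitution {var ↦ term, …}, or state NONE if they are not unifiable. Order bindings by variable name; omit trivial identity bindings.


{v1 ↦ (f), y ↦ (m)}


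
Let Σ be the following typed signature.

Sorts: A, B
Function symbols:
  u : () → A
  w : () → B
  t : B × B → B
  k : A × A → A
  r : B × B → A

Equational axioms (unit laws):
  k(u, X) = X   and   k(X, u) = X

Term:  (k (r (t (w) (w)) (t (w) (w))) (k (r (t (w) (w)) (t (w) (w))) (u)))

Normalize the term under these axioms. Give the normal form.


normal form = (k (r (t (w) (w)) (t (w) (w))) (r (t (w) (w)) (t (w) (w))))

1. (k (r (t (w) (w)) (t (w) (w))) (k (r (t (w) (w)) (t (w) (w))) (u)))  →  (k (r (t (w) (w)) (t (w) (w))) (r (t (w) (w)) (t (w) (w))))


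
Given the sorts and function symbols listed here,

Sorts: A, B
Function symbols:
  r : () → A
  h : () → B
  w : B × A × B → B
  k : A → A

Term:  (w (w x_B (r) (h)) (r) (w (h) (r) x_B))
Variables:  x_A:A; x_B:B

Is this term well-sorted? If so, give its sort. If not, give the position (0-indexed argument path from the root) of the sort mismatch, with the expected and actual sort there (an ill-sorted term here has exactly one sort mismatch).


    x_B : B
    (r) : A
    (h) : B
  (w x_B (r) (h)) : B
  (r) : A
    (h) : B
    (r) : A
    x_B : B
  (w (h) (r) x_B) : B
(w (w x_B (r) (h)) (r) (w (h) (r) x_B)) : B

well-sorted; sort = B


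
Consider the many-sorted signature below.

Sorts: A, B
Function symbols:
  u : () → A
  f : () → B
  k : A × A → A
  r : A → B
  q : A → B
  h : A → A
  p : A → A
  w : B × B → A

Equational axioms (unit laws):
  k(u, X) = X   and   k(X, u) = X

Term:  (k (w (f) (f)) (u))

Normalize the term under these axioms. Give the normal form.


1. (k (w (f) (f)) (u))  →  (w (f) (f))

normal form = (w (f) (f))


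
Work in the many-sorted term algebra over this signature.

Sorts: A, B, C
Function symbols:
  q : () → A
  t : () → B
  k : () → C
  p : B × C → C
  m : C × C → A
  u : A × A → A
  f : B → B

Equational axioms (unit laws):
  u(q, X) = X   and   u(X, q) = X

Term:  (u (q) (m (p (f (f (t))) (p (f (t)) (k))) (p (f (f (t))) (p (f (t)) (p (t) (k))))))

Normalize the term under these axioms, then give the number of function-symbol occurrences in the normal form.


size = 19

1. (u (q) (m (p (f (f (t))) (p (f (t)) (k))) (p (f (f (t))) (p (f (t)) (p (t) (k))))))  →  (m (p (f (f (t))) (p (f (t)) (k))) (p (f (f (t))) (p (f (t)) (p (t) (k)))))
normal form: (m (p (f (f (t))) (p (f (t)) (k))) (p (f (f (t))) (p (f (t)) (p (t) (k)))))


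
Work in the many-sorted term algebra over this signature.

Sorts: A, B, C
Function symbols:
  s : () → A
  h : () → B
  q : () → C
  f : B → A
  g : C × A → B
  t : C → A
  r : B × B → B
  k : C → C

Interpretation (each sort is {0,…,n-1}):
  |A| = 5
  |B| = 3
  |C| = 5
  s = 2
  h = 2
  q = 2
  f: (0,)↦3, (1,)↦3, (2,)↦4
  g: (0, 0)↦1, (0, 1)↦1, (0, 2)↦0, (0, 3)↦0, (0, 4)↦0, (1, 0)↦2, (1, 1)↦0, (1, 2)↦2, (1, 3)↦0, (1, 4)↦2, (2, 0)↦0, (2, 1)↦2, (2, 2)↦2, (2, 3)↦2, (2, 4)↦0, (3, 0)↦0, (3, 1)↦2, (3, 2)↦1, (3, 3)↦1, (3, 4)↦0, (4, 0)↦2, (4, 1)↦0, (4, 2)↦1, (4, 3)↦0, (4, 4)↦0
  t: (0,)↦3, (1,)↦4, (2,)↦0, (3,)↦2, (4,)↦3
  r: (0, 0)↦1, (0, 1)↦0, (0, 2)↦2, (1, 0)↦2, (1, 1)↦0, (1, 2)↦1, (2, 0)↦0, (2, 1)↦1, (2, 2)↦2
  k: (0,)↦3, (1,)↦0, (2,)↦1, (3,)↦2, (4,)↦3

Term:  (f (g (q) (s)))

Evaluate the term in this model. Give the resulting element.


value = 4

  q = 2
  s = 2
  (g (q) (s)) = g(2, 2) = 2
  (f (g (q) (s))) = f(2,) = 4


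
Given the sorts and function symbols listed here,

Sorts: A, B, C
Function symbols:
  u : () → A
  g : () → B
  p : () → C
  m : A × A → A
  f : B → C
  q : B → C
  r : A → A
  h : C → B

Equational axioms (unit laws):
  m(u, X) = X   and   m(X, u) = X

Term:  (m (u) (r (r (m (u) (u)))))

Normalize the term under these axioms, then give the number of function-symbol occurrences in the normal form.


size = 3

1. (m (u) (r (r (m (u) (u)))))  →  (r (r (m (u) (u))))
2. (r (r (m (u) (u))))  →  (r (r (u)))
normal form: (r (r (u)))


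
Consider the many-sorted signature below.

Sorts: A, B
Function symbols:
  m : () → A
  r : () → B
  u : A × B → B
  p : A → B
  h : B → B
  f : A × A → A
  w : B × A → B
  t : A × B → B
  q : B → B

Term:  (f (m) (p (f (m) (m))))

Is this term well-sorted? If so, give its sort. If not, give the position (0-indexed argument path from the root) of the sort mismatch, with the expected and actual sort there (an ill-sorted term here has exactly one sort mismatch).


  (m) : A
      (m) : A
      (m) : A
    (f (m) (m)) : A
  (p (f (m) (m))) : B
(f (m) (p (f (m) (m)))) : ✗ arg 1 at [1] has sort B, expected A

ill-sorted at position [1]: expected A, got B


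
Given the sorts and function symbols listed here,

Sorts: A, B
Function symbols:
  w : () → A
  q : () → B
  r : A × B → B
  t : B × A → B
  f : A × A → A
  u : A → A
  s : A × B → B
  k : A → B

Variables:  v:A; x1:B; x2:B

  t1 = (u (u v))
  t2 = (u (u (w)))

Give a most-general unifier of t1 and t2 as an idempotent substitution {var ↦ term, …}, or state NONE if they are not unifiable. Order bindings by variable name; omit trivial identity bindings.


{v ↦ (w)}


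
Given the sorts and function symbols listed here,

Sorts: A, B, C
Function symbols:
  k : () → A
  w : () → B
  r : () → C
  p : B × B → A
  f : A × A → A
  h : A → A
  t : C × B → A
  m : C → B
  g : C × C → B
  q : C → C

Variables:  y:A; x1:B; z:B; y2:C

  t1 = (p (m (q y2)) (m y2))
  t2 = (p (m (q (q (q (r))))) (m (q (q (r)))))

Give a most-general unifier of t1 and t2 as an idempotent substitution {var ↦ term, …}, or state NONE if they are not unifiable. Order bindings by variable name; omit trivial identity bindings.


{y2 ↦ (q (q (r)))}


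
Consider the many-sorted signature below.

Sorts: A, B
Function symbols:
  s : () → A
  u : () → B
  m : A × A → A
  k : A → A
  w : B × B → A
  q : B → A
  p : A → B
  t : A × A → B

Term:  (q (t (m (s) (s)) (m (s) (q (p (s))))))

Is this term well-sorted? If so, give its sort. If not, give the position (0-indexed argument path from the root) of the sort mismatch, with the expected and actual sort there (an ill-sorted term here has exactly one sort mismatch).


well-sorted; sort = A

      (s) : A
      (s) : A
    (m (s) (s)) : A
      (s) : A
          (s) : A
        (p (s)) : B
      (q (p (s))) : A
    (m (s) (q (p (s)))) : A
  (t (m (s) (s)) (m (s) (q (p (s))))) : B
(q (t (m (s) (s)) (m (s) (q (p (s)))))) : A


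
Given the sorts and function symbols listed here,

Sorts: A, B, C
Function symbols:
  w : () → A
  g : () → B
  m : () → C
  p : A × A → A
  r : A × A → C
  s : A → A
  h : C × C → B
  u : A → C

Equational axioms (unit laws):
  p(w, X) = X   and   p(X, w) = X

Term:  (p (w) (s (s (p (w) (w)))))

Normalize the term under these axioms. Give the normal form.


1. (p (w) (s (s (p (w) (w)))))  →  (s (s (p (w) (w))))
2. (s (s (p (w) (w))))  →  (s (s (w)))

normal form = (s (s (w)))


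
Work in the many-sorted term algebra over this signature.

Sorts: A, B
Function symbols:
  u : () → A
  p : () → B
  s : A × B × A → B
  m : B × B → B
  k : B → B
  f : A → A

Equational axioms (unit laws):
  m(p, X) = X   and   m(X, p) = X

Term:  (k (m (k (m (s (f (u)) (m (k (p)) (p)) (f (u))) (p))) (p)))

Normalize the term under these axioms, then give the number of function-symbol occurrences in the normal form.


size = 9

1. (k (m (k (m (s (f (u)) (m (k (p)) (p)) (f (u))) (p))) (p)))  →  (k (k (m (s (f (u)) (m (k (p)) (p)) (f (u))) (p))))
2. (k (k (m (s (f (u)) (m (k (p)) (p)) (f (u))) (p))))  →  (k (k (s (f (u)) (m (k (p)) (p)) (f (u)))))
3. (k (k (s (f (u)) (m (k (p)) (p)) (f (u)))))  →  (k (k (s (f (u)) (k (p)) (f (u)))))
normal form: (k (k (s (f (u)) (k (p)) (f (u)))))
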